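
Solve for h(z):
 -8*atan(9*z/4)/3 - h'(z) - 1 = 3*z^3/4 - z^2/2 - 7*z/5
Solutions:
 h(z) = C1 - 3*z^4/16 + z^3/6 + 7*z^2/10 - 8*z*atan(9*z/4)/3 - z + 16*log(81*z^2 + 16)/27


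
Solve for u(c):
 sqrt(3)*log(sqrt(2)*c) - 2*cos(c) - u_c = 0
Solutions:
 u(c) = C1 + sqrt(3)*c*(log(c) - 1) + sqrt(3)*c*log(2)/2 - 2*sin(c)


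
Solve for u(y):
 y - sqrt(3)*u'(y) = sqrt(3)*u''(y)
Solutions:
 u(y) = C1 + C2*exp(-y) + sqrt(3)*y^2/6 - sqrt(3)*y/3


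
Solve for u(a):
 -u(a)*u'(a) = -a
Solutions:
 u(a) = -sqrt(C1 + a^2)
 u(a) = sqrt(C1 + a^2)


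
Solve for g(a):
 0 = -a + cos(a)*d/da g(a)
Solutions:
 g(a) = C1 + Integral(a/cos(a), a)


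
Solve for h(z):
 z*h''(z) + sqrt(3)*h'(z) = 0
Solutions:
 h(z) = C1 + C2*z^(1 - sqrt(3))


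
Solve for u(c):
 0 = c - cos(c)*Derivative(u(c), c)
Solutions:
 u(c) = C1 + Integral(c/cos(c), c)


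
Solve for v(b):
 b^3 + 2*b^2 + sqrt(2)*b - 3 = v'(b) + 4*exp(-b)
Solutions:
 v(b) = C1 + b^4/4 + 2*b^3/3 + sqrt(2)*b^2/2 - 3*b + 4*exp(-b)


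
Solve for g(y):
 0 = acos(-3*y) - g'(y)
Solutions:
 g(y) = C1 + y*acos(-3*y) + sqrt(1 - 9*y^2)/3


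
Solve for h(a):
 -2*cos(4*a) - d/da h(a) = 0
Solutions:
 h(a) = C1 - sin(4*a)/2


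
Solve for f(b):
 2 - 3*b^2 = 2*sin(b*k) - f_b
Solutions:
 f(b) = C1 + b^3 - 2*b - 2*cos(b*k)/k


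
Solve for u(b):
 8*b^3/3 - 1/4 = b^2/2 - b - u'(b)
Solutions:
 u(b) = C1 - 2*b^4/3 + b^3/6 - b^2/2 + b/4


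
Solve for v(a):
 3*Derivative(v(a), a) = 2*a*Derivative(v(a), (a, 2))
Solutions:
 v(a) = C1 + C2*a^(5/2)


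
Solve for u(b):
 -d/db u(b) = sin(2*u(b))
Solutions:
 u(b) = pi - acos((-C1 - exp(4*b))/(C1 - exp(4*b)))/2
 u(b) = acos((-C1 - exp(4*b))/(C1 - exp(4*b)))/2


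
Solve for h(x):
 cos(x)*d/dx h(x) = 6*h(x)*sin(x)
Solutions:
 h(x) = C1/cos(x)^6


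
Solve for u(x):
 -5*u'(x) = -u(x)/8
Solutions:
 u(x) = C1*exp(x/40)


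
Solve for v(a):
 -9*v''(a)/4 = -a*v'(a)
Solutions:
 v(a) = C1 + C2*erfi(sqrt(2)*a/3)


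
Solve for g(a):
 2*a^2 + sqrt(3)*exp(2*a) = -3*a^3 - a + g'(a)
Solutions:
 g(a) = C1 + 3*a^4/4 + 2*a^3/3 + a^2/2 + sqrt(3)*exp(2*a)/2


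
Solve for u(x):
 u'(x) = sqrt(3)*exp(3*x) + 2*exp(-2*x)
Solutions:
 u(x) = C1 + sqrt(3)*exp(3*x)/3 - exp(-2*x)


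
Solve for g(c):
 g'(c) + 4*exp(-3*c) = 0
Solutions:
 g(c) = C1 + 4*exp(-3*c)/3


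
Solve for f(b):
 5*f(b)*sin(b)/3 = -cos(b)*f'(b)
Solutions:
 f(b) = C1*cos(b)^(5/3)


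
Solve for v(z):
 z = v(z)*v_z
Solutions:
 v(z) = -sqrt(C1 + z^2)
 v(z) = sqrt(C1 + z^2)


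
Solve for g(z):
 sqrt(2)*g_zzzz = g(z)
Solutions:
 g(z) = C1*exp(-2^(7/8)*z/2) + C2*exp(2^(7/8)*z/2) + C3*sin(2^(7/8)*z/2) + C4*cos(2^(7/8)*z/2)


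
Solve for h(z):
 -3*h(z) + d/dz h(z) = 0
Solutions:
 h(z) = C1*exp(3*z)


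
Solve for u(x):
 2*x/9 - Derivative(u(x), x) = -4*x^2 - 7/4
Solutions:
 u(x) = C1 + 4*x^3/3 + x^2/9 + 7*x/4


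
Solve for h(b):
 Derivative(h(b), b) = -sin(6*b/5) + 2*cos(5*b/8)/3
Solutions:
 h(b) = C1 + 16*sin(5*b/8)/15 + 5*cos(6*b/5)/6


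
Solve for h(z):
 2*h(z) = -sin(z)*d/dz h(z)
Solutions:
 h(z) = C1*(cos(z) + 1)/(cos(z) - 1)


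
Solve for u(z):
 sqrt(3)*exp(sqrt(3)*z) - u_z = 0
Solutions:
 u(z) = C1 + exp(sqrt(3)*z)


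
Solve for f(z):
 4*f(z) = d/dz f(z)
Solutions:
 f(z) = C1*exp(4*z)


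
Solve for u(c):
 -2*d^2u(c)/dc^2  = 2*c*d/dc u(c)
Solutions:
 u(c) = C1 + C2*erf(sqrt(2)*c/2)


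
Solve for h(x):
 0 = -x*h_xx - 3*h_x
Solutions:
 h(x) = C1 + C2/x^2


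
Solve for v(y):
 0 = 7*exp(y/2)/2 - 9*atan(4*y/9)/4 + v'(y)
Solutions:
 v(y) = C1 + 9*y*atan(4*y/9)/4 - 7*exp(y/2) - 81*log(16*y^2 + 81)/32


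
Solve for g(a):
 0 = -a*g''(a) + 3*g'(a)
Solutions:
 g(a) = C1 + C2*a^4


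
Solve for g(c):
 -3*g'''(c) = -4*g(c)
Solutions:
 g(c) = C3*exp(6^(2/3)*c/3) + (C1*sin(2^(2/3)*3^(1/6)*c/2) + C2*cos(2^(2/3)*3^(1/6)*c/2))*exp(-6^(2/3)*c/6)


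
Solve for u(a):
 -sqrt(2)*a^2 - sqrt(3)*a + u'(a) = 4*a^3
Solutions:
 u(a) = C1 + a^4 + sqrt(2)*a^3/3 + sqrt(3)*a^2/2


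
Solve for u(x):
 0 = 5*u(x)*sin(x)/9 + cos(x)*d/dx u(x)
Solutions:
 u(x) = C1*cos(x)^(5/9)


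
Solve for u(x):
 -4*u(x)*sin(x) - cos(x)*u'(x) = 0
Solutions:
 u(x) = C1*cos(x)^4


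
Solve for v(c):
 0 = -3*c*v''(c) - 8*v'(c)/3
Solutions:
 v(c) = C1 + C2*c^(1/9)


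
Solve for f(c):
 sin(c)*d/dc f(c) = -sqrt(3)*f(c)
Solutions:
 f(c) = C1*(cos(c) + 1)^(sqrt(3)/2)/(cos(c) - 1)^(sqrt(3)/2)


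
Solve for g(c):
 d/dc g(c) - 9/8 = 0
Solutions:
 g(c) = C1 + 9*c/8


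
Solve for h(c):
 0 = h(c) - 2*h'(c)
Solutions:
 h(c) = C1*exp(c/2)


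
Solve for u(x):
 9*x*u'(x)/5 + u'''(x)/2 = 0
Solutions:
 u(x) = C1 + Integral(C2*airyai(-18^(1/3)*5^(2/3)*x/5) + C3*airybi(-18^(1/3)*5^(2/3)*x/5), x)


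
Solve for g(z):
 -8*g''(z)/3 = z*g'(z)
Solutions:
 g(z) = C1 + C2*erf(sqrt(3)*z/4)


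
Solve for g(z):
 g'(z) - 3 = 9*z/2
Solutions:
 g(z) = C1 + 9*z^2/4 + 3*z


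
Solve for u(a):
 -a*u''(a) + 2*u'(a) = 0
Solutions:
 u(a) = C1 + C2*a^3


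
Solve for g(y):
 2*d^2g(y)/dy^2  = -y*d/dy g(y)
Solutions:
 g(y) = C1 + C2*erf(y/2)


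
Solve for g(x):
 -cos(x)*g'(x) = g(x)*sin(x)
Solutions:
 g(x) = C1*cos(x)


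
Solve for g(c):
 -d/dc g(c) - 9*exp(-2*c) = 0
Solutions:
 g(c) = C1 + 9*exp(-2*c)/2


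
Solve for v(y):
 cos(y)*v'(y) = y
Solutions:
 v(y) = C1 + Integral(y/cos(y), y)


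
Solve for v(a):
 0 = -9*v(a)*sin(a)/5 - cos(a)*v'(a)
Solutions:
 v(a) = C1*cos(a)^(9/5)


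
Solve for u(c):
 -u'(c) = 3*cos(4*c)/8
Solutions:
 u(c) = C1 - 3*sin(4*c)/32


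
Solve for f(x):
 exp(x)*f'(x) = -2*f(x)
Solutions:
 f(x) = C1*exp(2*exp(-x))


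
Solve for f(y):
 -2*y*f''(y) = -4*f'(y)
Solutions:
 f(y) = C1 + C2*y^3


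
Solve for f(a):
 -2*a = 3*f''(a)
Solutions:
 f(a) = C1 + C2*a - a^3/9


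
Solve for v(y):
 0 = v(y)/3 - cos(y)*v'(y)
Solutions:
 v(y) = C1*(sin(y) + 1)^(1/6)/(sin(y) - 1)^(1/6)


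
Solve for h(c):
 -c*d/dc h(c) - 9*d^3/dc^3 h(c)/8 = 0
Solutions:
 h(c) = C1 + Integral(C2*airyai(-2*3^(1/3)*c/3) + C3*airybi(-2*3^(1/3)*c/3), c)


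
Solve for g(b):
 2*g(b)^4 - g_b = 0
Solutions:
 g(b) = (-1/(C1 + 6*b))^(1/3)
 g(b) = (-1/(C1 + 2*b))^(1/3)*(-3^(2/3) - 3*3^(1/6)*I)/6
 g(b) = (-1/(C1 + 2*b))^(1/3)*(-3^(2/3) + 3*3^(1/6)*I)/6


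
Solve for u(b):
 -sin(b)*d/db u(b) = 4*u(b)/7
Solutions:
 u(b) = C1*(cos(b) + 1)^(2/7)/(cos(b) - 1)^(2/7)


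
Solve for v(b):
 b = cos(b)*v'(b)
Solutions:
 v(b) = C1 + Integral(b/cos(b), b)


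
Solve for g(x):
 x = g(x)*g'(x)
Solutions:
 g(x) = -sqrt(C1 + x^2)
 g(x) = sqrt(C1 + x^2)


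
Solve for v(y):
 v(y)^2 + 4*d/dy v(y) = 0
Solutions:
 v(y) = 4/(C1 + y)


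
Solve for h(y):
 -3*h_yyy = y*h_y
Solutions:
 h(y) = C1 + Integral(C2*airyai(-3^(2/3)*y/3) + C3*airybi(-3^(2/3)*y/3), y)


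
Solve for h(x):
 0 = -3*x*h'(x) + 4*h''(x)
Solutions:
 h(x) = C1 + C2*erfi(sqrt(6)*x/4)


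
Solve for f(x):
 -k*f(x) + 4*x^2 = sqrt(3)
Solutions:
 f(x) = (4*x^2 - sqrt(3))/k


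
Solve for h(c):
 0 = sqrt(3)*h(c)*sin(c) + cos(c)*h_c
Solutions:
 h(c) = C1*cos(c)^(sqrt(3))


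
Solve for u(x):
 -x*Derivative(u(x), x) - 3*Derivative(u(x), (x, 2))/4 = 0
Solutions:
 u(x) = C1 + C2*erf(sqrt(6)*x/3)


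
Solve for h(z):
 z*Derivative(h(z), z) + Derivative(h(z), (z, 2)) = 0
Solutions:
 h(z) = C1 + C2*erf(sqrt(2)*z/2)


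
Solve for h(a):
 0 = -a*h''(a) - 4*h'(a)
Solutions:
 h(a) = C1 + C2/a^3


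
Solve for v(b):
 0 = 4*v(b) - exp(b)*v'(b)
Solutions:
 v(b) = C1*exp(-4*exp(-b))


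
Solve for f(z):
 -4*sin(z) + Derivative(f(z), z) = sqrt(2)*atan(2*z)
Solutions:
 f(z) = C1 + sqrt(2)*(z*atan(2*z) - log(4*z^2 + 1)/4) - 4*cos(z)


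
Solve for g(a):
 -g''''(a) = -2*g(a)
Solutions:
 g(a) = C1*exp(-2^(1/4)*a) + C2*exp(2^(1/4)*a) + C3*sin(2^(1/4)*a) + C4*cos(2^(1/4)*a)


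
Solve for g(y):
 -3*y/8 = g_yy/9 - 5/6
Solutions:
 g(y) = C1 + C2*y - 9*y^3/16 + 15*y^2/4


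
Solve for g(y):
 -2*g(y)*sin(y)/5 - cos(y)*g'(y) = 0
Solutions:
 g(y) = C1*cos(y)^(2/5)


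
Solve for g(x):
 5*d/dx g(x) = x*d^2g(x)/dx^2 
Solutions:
 g(x) = C1 + C2*x^6


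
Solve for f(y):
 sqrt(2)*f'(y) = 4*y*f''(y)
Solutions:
 f(y) = C1 + C2*y^(sqrt(2)/4 + 1)


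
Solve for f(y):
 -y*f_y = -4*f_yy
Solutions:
 f(y) = C1 + C2*erfi(sqrt(2)*y/4)


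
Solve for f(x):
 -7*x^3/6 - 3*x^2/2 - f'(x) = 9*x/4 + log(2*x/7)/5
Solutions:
 f(x) = C1 - 7*x^4/24 - x^3/2 - 9*x^2/8 - x*log(x)/5 - x*log(2)/5 + x/5 + x*log(7)/5


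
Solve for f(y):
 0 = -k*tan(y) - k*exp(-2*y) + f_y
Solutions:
 f(y) = C1 + k*(log(tan(y)^2 + 1) - exp(-2*y))/2


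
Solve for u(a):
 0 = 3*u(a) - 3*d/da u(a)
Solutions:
 u(a) = C1*exp(a)


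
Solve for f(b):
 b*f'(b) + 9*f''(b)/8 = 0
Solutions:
 f(b) = C1 + C2*erf(2*b/3)


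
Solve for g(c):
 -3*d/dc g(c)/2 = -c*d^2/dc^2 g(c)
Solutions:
 g(c) = C1 + C2*c^(5/2)


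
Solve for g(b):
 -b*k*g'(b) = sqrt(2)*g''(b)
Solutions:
 g(b) = Piecewise((-2^(3/4)*sqrt(pi)*C1*erf(2^(1/4)*b*sqrt(k)/2)/(2*sqrt(k)) - C2, (k > 0) | (k < 0)), (-C1*b - C2, True))


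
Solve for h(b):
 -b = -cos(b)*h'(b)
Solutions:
 h(b) = C1 + Integral(b/cos(b), b)


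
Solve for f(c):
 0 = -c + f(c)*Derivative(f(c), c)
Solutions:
 f(c) = -sqrt(C1 + c^2)
 f(c) = sqrt(C1 + c^2)


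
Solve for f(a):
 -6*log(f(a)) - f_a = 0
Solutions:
 li(f(a)) = C1 - 6*a


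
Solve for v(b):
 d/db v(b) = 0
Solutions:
 v(b) = C1


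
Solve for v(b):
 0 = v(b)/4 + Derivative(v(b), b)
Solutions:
 v(b) = C1*exp(-b/4)


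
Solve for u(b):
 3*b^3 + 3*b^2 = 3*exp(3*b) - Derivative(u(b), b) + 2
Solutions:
 u(b) = C1 - 3*b^4/4 - b^3 + 2*b + exp(3*b)


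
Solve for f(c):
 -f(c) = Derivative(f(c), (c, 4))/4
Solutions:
 f(c) = (C1*sin(c) + C2*cos(c))*exp(-c) + (C3*sin(c) + C4*cos(c))*exp(c)


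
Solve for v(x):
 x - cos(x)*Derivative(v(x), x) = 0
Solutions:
 v(x) = C1 + Integral(x/cos(x), x)


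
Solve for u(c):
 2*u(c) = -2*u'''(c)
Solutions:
 u(c) = C3*exp(-c) + (C1*sin(sqrt(3)*c/2) + C2*cos(sqrt(3)*c/2))*exp(c/2)


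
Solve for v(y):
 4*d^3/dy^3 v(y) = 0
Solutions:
 v(y) = C1 + C2*y + C3*y^2


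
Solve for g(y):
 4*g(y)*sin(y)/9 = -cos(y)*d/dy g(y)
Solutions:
 g(y) = C1*cos(y)^(4/9)


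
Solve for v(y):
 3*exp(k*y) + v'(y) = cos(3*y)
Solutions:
 v(y) = C1 + sin(3*y)/3 - 3*exp(k*y)/k


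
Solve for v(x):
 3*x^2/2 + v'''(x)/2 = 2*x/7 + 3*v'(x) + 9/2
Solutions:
 v(x) = C1 + C2*exp(-sqrt(6)*x) + C3*exp(sqrt(6)*x) + x^3/6 - x^2/21 - 4*x/3


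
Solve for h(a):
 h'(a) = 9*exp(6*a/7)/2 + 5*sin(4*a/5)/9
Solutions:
 h(a) = C1 + 21*exp(6*a/7)/4 - 25*cos(4*a/5)/36


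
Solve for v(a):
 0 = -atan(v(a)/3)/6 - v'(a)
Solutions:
 Integral(1/atan(_y/3), (_y, v(a))) = C1 - a/6


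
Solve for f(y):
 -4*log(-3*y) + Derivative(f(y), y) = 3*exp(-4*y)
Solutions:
 f(y) = C1 + 4*y*log(-y) + 4*y*(-1 + log(3)) - 3*exp(-4*y)/4


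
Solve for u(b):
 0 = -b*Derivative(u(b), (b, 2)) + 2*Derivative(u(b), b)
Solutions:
 u(b) = C1 + C2*b^3


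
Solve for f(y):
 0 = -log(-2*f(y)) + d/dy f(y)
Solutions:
 -Integral(1/(log(-_y) + log(2)), (_y, f(y))) = C1 - y


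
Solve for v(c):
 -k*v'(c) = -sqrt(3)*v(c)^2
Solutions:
 v(c) = -k/(C1*k + sqrt(3)*c)


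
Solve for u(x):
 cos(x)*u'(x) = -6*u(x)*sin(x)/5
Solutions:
 u(x) = C1*cos(x)^(6/5)


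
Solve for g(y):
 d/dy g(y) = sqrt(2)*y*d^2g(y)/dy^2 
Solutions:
 g(y) = C1 + C2*y^(sqrt(2)/2 + 1)


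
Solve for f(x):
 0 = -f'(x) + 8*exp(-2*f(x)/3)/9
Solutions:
 f(x) = 3*log(-sqrt(C1 + 8*x)) - 6*log(3) + 3*log(6)/2
 f(x) = 3*log(C1 + 8*x)/2 - 6*log(3) + 3*log(6)/2


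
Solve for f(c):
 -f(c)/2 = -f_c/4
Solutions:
 f(c) = C1*exp(2*c)


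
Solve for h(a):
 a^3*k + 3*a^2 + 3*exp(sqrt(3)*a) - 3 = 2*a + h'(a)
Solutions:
 h(a) = C1 + a^4*k/4 + a^3 - a^2 - 3*a + sqrt(3)*exp(sqrt(3)*a)


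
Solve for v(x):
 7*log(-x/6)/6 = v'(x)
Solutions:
 v(x) = C1 + 7*x*log(-x)/6 + 7*x*(-log(6) - 1)/6


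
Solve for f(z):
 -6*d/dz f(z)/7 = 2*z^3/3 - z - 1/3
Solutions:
 f(z) = C1 - 7*z^4/36 + 7*z^2/12 + 7*z/18


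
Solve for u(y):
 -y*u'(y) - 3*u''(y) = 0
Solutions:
 u(y) = C1 + C2*erf(sqrt(6)*y/6)


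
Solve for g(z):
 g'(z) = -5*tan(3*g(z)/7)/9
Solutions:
 g(z) = -7*asin(C1*exp(-5*z/21))/3 + 7*pi/3
 g(z) = 7*asin(C1*exp(-5*z/21))/3


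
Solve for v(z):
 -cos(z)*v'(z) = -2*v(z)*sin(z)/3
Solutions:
 v(z) = C1/cos(z)^(2/3)


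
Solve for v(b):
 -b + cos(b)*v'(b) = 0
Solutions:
 v(b) = C1 + Integral(b/cos(b), b)


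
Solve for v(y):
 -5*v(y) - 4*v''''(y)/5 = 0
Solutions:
 v(y) = (C1*sin(sqrt(5)*y/2) + C2*cos(sqrt(5)*y/2))*exp(-sqrt(5)*y/2) + (C3*sin(sqrt(5)*y/2) + C4*cos(sqrt(5)*y/2))*exp(sqrt(5)*y/2)


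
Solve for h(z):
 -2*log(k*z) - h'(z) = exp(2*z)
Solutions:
 h(z) = C1 - 2*z*log(k*z) + 2*z - exp(2*z)/2


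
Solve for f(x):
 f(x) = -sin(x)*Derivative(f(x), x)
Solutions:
 f(x) = C1*sqrt(cos(x) + 1)/sqrt(cos(x) - 1)


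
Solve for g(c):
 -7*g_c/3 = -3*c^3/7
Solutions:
 g(c) = C1 + 9*c^4/196


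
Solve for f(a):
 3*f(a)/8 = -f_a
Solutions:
 f(a) = C1*exp(-3*a/8)


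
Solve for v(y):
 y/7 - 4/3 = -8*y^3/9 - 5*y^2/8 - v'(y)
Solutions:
 v(y) = C1 - 2*y^4/9 - 5*y^3/24 - y^2/14 + 4*y/3


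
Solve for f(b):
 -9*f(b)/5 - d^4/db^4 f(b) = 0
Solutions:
 f(b) = (C1*sin(5^(3/4)*sqrt(6)*b/10) + C2*cos(5^(3/4)*sqrt(6)*b/10))*exp(-5^(3/4)*sqrt(6)*b/10) + (C3*sin(5^(3/4)*sqrt(6)*b/10) + C4*cos(5^(3/4)*sqrt(6)*b/10))*exp(5^(3/4)*sqrt(6)*b/10)


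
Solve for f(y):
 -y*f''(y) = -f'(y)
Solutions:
 f(y) = C1 + C2*y^2


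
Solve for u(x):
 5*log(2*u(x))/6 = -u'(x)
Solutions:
 6*Integral(1/(log(_y) + log(2)), (_y, u(x)))/5 = C1 - x


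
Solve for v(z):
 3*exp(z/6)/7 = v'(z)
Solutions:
 v(z) = C1 + 18*exp(z/6)/7


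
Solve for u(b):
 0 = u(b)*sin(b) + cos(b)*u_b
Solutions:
 u(b) = C1*cos(b)


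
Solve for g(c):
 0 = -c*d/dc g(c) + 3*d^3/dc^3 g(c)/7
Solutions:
 g(c) = C1 + Integral(C2*airyai(3^(2/3)*7^(1/3)*c/3) + C3*airybi(3^(2/3)*7^(1/3)*c/3), c)


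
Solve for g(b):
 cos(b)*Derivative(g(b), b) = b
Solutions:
 g(b) = C1 + Integral(b/cos(b), b)


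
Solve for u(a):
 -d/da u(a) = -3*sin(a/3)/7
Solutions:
 u(a) = C1 - 9*cos(a/3)/7


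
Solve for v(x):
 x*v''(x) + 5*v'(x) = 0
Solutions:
 v(x) = C1 + C2/x^4


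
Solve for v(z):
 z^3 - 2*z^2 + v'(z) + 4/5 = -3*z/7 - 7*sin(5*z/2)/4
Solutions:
 v(z) = C1 - z^4/4 + 2*z^3/3 - 3*z^2/14 - 4*z/5 + 7*cos(5*z/2)/10


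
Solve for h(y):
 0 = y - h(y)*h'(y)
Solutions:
 h(y) = -sqrt(C1 + y^2)
 h(y) = sqrt(C1 + y^2)


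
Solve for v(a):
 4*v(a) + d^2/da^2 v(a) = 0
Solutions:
 v(a) = C1*sin(2*a) + C2*cos(2*a)


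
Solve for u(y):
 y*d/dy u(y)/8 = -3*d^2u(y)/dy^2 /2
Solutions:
 u(y) = C1 + C2*erf(sqrt(6)*y/12)


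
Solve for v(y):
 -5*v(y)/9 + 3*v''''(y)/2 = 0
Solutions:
 v(y) = C1*exp(-30^(1/4)*y/3) + C2*exp(30^(1/4)*y/3) + C3*sin(30^(1/4)*y/3) + C4*cos(30^(1/4)*y/3)


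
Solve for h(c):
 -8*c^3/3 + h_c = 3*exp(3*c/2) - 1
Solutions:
 h(c) = C1 + 2*c^4/3 - c + 2*exp(3*c/2)


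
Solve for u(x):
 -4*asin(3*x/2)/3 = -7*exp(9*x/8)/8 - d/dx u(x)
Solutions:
 u(x) = C1 + 4*x*asin(3*x/2)/3 + 4*sqrt(4 - 9*x^2)/9 - 7*exp(9*x/8)/9


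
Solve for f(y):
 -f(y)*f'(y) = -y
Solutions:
 f(y) = -sqrt(C1 + y^2)
 f(y) = sqrt(C1 + y^2)


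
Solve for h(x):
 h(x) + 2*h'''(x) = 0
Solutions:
 h(x) = C3*exp(-2^(2/3)*x/2) + (C1*sin(2^(2/3)*sqrt(3)*x/4) + C2*cos(2^(2/3)*sqrt(3)*x/4))*exp(2^(2/3)*x/4)


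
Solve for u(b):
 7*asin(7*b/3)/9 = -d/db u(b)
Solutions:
 u(b) = C1 - 7*b*asin(7*b/3)/9 - sqrt(9 - 49*b^2)/9


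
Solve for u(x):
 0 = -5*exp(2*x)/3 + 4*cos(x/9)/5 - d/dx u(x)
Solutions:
 u(x) = C1 - 5*exp(2*x)/6 + 36*sin(x/9)/5


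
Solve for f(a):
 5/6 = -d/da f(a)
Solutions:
 f(a) = C1 - 5*a/6


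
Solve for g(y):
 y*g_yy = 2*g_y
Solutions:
 g(y) = C1 + C2*y^3


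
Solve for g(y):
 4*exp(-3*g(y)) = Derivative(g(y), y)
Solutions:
 g(y) = log(C1 + 12*y)/3
 g(y) = log((-3^(1/3) - 3^(5/6)*I)*(C1 + 4*y)^(1/3)/2)
 g(y) = log((-3^(1/3) + 3^(5/6)*I)*(C1 + 4*y)^(1/3)/2)


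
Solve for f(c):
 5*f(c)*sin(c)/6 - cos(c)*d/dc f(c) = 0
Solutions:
 f(c) = C1/cos(c)^(5/6)


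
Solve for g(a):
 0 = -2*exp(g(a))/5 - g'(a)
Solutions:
 g(a) = log(1/(C1 + 2*a)) + log(5)


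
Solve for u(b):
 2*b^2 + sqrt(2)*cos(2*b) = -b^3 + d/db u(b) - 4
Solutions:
 u(b) = C1 + b^4/4 + 2*b^3/3 + 4*b + sqrt(2)*sin(2*b)/2


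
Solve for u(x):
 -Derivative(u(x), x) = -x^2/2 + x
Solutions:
 u(x) = C1 + x^3/6 - x^2/2


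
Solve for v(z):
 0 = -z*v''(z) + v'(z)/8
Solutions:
 v(z) = C1 + C2*z^(9/8)


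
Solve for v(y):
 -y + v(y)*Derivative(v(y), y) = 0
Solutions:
 v(y) = -sqrt(C1 + y^2)
 v(y) = sqrt(C1 + y^2)


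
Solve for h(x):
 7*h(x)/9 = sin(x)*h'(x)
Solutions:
 h(x) = C1*(cos(x) - 1)^(7/18)/(cos(x) + 1)^(7/18)


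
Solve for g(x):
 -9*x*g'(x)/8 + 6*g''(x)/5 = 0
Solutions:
 g(x) = C1 + C2*erfi(sqrt(30)*x/8)


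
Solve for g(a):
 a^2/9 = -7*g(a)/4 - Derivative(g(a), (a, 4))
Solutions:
 g(a) = -4*a^2/63 + (C1*sin(7^(1/4)*a/2) + C2*cos(7^(1/4)*a/2))*exp(-7^(1/4)*a/2) + (C3*sin(7^(1/4)*a/2) + C4*cos(7^(1/4)*a/2))*exp(7^(1/4)*a/2)


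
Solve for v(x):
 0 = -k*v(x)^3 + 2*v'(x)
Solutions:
 v(x) = -sqrt(-1/(C1 + k*x))
 v(x) = sqrt(-1/(C1 + k*x))


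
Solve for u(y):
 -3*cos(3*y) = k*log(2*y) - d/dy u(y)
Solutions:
 u(y) = C1 + k*y*(log(y) - 1) + k*y*log(2) + sin(3*y)


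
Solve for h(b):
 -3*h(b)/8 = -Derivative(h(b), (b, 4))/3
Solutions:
 h(b) = C1*exp(-2^(1/4)*sqrt(3)*b/2) + C2*exp(2^(1/4)*sqrt(3)*b/2) + C3*sin(2^(1/4)*sqrt(3)*b/2) + C4*cos(2^(1/4)*sqrt(3)*b/2)


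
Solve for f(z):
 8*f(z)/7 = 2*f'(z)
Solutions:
 f(z) = C1*exp(4*z/7)


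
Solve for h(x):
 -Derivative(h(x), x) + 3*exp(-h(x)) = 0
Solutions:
 h(x) = log(C1 + 3*x)


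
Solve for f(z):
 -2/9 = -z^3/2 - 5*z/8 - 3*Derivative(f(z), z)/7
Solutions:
 f(z) = C1 - 7*z^4/24 - 35*z^2/48 + 14*z/27


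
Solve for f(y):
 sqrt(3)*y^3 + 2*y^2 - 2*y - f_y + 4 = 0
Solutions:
 f(y) = C1 + sqrt(3)*y^4/4 + 2*y^3/3 - y^2 + 4*y


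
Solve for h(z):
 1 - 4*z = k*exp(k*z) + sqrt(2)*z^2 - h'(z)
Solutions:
 h(z) = C1 + sqrt(2)*z^3/3 + 2*z^2 - z + exp(k*z)


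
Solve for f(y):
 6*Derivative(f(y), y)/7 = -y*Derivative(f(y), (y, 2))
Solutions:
 f(y) = C1 + C2*y^(1/7)


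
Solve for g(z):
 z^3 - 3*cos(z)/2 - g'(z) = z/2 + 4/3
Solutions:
 g(z) = C1 + z^4/4 - z^2/4 - 4*z/3 - 3*sin(z)/2


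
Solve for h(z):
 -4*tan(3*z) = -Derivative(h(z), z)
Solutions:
 h(z) = C1 - 4*log(cos(3*z))/3


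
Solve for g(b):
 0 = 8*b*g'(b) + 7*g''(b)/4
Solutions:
 g(b) = C1 + C2*erf(4*sqrt(7)*b/7)


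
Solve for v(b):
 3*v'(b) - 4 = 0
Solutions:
 v(b) = C1 + 4*b/3


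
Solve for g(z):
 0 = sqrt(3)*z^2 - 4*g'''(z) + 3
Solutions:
 g(z) = C1 + C2*z + C3*z^2 + sqrt(3)*z^5/240 + z^3/8


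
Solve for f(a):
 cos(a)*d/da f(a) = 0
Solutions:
 f(a) = C1


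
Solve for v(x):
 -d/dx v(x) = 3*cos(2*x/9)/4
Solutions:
 v(x) = C1 - 27*sin(2*x/9)/8


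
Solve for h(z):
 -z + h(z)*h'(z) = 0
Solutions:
 h(z) = -sqrt(C1 + z^2)
 h(z) = sqrt(C1 + z^2)


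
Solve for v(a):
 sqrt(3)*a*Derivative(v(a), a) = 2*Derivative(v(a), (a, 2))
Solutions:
 v(a) = C1 + C2*erfi(3^(1/4)*a/2)


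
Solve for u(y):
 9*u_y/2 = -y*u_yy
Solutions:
 u(y) = C1 + C2/y^(7/2)


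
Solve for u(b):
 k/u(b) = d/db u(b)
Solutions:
 u(b) = -sqrt(C1 + 2*b*k)
 u(b) = sqrt(C1 + 2*b*k)


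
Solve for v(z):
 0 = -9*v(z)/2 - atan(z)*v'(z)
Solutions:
 v(z) = C1*exp(-9*Integral(1/atan(z), z)/2)


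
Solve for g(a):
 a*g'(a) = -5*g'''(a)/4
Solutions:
 g(a) = C1 + Integral(C2*airyai(-10^(2/3)*a/5) + C3*airybi(-10^(2/3)*a/5), a)


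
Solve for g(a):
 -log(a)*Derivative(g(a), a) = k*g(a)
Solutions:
 g(a) = C1*exp(-k*li(a))


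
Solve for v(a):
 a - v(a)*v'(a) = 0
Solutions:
 v(a) = -sqrt(C1 + a^2)
 v(a) = sqrt(C1 + a^2)


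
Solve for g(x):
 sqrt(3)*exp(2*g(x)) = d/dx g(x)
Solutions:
 g(x) = log(-sqrt(-1/(C1 + sqrt(3)*x))) - log(2)/2
 g(x) = log(-1/(C1 + sqrt(3)*x))/2 - log(2)/2


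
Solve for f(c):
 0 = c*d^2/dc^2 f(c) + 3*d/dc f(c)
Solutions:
 f(c) = C1 + C2/c^2


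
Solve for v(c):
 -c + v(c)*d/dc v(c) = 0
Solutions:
 v(c) = -sqrt(C1 + c^2)
 v(c) = sqrt(C1 + c^2)


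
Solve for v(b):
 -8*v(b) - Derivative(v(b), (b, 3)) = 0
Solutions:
 v(b) = C3*exp(-2*b) + (C1*sin(sqrt(3)*b) + C2*cos(sqrt(3)*b))*exp(b)


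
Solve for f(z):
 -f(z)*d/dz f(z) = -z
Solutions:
 f(z) = -sqrt(C1 + z^2)
 f(z) = sqrt(C1 + z^2)


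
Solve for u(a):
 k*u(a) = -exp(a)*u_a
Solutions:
 u(a) = C1*exp(k*exp(-a))


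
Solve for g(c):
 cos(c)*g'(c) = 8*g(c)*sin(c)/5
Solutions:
 g(c) = C1/cos(c)^(8/5)


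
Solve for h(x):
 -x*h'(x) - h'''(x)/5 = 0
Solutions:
 h(x) = C1 + Integral(C2*airyai(-5^(1/3)*x) + C3*airybi(-5^(1/3)*x), x)


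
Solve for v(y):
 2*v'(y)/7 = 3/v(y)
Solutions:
 v(y) = -sqrt(C1 + 21*y)
 v(y) = sqrt(C1 + 21*y)


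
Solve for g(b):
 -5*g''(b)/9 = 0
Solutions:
 g(b) = C1 + C2*b


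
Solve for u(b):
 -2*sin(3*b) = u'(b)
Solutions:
 u(b) = C1 + 2*cos(3*b)/3


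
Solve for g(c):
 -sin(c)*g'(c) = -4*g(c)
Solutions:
 g(c) = C1*(cos(c)^2 - 2*cos(c) + 1)/(cos(c)^2 + 2*cos(c) + 1)


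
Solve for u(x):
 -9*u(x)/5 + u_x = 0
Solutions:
 u(x) = C1*exp(9*x/5)


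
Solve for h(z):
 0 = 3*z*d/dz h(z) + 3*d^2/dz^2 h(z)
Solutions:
 h(z) = C1 + C2*erf(sqrt(2)*z/2)


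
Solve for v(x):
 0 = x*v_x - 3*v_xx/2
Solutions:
 v(x) = C1 + C2*erfi(sqrt(3)*x/3)


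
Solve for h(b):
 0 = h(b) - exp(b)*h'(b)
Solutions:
 h(b) = C1*exp(-exp(-b))


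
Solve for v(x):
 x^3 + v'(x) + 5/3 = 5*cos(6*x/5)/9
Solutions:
 v(x) = C1 - x^4/4 - 5*x/3 + 25*sin(6*x/5)/54


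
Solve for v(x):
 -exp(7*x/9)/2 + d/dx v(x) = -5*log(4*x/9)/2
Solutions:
 v(x) = C1 - 5*x*log(x)/2 + x*(-5*log(2) + 5/2 + 5*log(3)) + 9*exp(7*x/9)/14


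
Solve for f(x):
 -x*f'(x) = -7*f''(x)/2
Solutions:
 f(x) = C1 + C2*erfi(sqrt(7)*x/7)


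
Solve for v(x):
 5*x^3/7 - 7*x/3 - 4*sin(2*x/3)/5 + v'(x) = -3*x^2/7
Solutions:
 v(x) = C1 - 5*x^4/28 - x^3/7 + 7*x^2/6 - 6*cos(2*x/3)/5


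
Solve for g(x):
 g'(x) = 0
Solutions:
 g(x) = C1


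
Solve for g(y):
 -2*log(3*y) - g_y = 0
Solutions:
 g(y) = C1 - 2*y*log(y) - y*log(9) + 2*y


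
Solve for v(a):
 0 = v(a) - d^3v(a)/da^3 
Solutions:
 v(a) = C3*exp(a) + (C1*sin(sqrt(3)*a/2) + C2*cos(sqrt(3)*a/2))*exp(-a/2)


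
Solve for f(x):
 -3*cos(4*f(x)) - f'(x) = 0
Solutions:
 f(x) = -asin((C1 + exp(24*x))/(C1 - exp(24*x)))/4 + pi/4
 f(x) = asin((C1 + exp(24*x))/(C1 - exp(24*x)))/4


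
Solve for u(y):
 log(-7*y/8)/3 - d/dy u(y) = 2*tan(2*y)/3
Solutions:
 u(y) = C1 + y*log(-y)/3 - y*log(2) - y/3 + y*log(7)/3 + log(cos(2*y))/3


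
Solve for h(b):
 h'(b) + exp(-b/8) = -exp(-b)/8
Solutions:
 h(b) = C1 + exp(-b)/8 + 8*exp(-b/8)


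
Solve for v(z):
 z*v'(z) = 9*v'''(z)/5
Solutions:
 v(z) = C1 + Integral(C2*airyai(15^(1/3)*z/3) + C3*airybi(15^(1/3)*z/3), z)


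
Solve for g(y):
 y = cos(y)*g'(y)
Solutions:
 g(y) = C1 + Integral(y/cos(y), y)


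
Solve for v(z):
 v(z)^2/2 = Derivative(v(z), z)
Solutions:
 v(z) = -2/(C1 + z)


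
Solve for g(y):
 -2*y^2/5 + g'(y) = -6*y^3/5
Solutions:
 g(y) = C1 - 3*y^4/10 + 2*y^3/15


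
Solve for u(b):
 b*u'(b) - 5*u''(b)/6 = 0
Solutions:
 u(b) = C1 + C2*erfi(sqrt(15)*b/5)


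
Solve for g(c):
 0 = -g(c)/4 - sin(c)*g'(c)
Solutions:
 g(c) = C1*(cos(c) + 1)^(1/8)/(cos(c) - 1)^(1/8)


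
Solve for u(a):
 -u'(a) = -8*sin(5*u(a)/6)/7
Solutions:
 -8*a/7 + 3*log(cos(5*u(a)/6) - 1)/5 - 3*log(cos(5*u(a)/6) + 1)/5 = C1


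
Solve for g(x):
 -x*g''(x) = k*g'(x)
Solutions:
 g(x) = C1 + x^(1 - re(k))*(C2*sin(log(x)*Abs(im(k))) + C3*cos(log(x)*im(k)))


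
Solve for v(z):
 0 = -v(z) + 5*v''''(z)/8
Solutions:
 v(z) = C1*exp(-10^(3/4)*z/5) + C2*exp(10^(3/4)*z/5) + C3*sin(10^(3/4)*z/5) + C4*cos(10^(3/4)*z/5)


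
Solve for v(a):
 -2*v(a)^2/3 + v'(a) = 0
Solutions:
 v(a) = -3/(C1 + 2*a)


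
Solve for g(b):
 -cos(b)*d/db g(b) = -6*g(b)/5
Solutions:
 g(b) = C1*(sin(b) + 1)^(3/5)/(sin(b) - 1)^(3/5)


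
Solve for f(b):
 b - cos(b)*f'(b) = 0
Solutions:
 f(b) = C1 + Integral(b/cos(b), b)


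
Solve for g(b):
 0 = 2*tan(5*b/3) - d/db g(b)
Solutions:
 g(b) = C1 - 6*log(cos(5*b/3))/5


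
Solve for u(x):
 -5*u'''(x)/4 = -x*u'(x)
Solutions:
 u(x) = C1 + Integral(C2*airyai(10^(2/3)*x/5) + C3*airybi(10^(2/3)*x/5), x)


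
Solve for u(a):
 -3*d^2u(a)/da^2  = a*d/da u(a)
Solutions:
 u(a) = C1 + C2*erf(sqrt(6)*a/6)


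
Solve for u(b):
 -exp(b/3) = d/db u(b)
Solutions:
 u(b) = C1 - 3*exp(b/3)


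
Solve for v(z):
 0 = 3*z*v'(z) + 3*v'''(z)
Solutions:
 v(z) = C1 + Integral(C2*airyai(-z) + C3*airybi(-z), z)


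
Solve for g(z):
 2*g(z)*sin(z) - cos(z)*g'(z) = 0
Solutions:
 g(z) = C1/cos(z)^2


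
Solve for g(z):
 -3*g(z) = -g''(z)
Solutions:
 g(z) = C1*exp(-sqrt(3)*z) + C2*exp(sqrt(3)*z)


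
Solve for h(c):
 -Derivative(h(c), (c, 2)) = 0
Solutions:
 h(c) = C1 + C2*c


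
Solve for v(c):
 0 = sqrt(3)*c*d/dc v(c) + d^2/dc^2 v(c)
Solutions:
 v(c) = C1 + C2*erf(sqrt(2)*3^(1/4)*c/2)


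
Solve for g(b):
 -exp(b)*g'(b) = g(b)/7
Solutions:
 g(b) = C1*exp(exp(-b)/7)


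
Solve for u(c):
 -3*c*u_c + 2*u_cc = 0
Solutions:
 u(c) = C1 + C2*erfi(sqrt(3)*c/2)


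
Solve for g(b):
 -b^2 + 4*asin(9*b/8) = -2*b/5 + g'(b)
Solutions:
 g(b) = C1 - b^3/3 + b^2/5 + 4*b*asin(9*b/8) + 4*sqrt(64 - 81*b^2)/9


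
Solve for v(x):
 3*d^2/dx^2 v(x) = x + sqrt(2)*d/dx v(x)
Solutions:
 v(x) = C1 + C2*exp(sqrt(2)*x/3) - sqrt(2)*x^2/4 - 3*x/2


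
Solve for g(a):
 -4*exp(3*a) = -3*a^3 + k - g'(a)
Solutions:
 g(a) = C1 - 3*a^4/4 + a*k + 4*exp(3*a)/3


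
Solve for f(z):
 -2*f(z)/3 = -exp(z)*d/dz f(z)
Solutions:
 f(z) = C1*exp(-2*exp(-z)/3)


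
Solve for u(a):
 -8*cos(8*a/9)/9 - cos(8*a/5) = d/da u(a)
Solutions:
 u(a) = C1 - sin(8*a/9) - 5*sin(8*a/5)/8


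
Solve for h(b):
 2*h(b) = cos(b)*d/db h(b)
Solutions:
 h(b) = C1*(sin(b) + 1)/(sin(b) - 1)


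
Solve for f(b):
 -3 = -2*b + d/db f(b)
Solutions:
 f(b) = C1 + b^2 - 3*b


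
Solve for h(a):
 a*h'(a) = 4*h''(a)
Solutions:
 h(a) = C1 + C2*erfi(sqrt(2)*a/4)


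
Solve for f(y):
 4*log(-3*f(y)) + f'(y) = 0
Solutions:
 Integral(1/(log(-_y) + log(3)), (_y, f(y)))/4 = C1 - y


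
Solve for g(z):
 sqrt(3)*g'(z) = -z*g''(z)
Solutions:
 g(z) = C1 + C2*z^(1 - sqrt(3))


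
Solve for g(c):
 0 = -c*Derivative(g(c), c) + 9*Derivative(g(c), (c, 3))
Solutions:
 g(c) = C1 + Integral(C2*airyai(3^(1/3)*c/3) + C3*airybi(3^(1/3)*c/3), c)


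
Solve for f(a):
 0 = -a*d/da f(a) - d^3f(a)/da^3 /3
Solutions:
 f(a) = C1 + Integral(C2*airyai(-3^(1/3)*a) + C3*airybi(-3^(1/3)*a), a)


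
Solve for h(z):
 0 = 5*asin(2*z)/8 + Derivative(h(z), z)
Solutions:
 h(z) = C1 - 5*z*asin(2*z)/8 - 5*sqrt(1 - 4*z^2)/16


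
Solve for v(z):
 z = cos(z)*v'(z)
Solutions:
 v(z) = C1 + Integral(z/cos(z), z)


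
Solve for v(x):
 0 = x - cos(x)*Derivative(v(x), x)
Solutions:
 v(x) = C1 + Integral(x/cos(x), x)


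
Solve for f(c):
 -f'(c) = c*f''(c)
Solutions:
 f(c) = C1 + C2*log(c)


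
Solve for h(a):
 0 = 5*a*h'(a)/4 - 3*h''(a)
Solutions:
 h(a) = C1 + C2*erfi(sqrt(30)*a/12)


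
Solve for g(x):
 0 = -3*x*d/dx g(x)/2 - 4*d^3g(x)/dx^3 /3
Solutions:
 g(x) = C1 + Integral(C2*airyai(-3^(2/3)*x/2) + C3*airybi(-3^(2/3)*x/2), x)


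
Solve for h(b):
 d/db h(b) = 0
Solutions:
 h(b) = C1


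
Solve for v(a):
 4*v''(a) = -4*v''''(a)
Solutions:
 v(a) = C1 + C2*a + C3*sin(a) + C4*cos(a)


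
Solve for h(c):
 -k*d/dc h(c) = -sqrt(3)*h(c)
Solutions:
 h(c) = C1*exp(sqrt(3)*c/k)


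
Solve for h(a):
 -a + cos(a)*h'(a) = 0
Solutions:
 h(a) = C1 + Integral(a/cos(a), a)


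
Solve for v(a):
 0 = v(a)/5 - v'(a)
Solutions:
 v(a) = C1*exp(a/5)


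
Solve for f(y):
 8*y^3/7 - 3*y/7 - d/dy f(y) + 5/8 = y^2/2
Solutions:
 f(y) = C1 + 2*y^4/7 - y^3/6 - 3*y^2/14 + 5*y/8


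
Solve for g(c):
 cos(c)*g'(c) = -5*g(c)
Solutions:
 g(c) = C1*sqrt(sin(c) - 1)*(sin(c)^2 - 2*sin(c) + 1)/(sqrt(sin(c) + 1)*(sin(c)^2 + 2*sin(c) + 1))


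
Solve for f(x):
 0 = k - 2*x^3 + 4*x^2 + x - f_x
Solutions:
 f(x) = C1 + k*x - x^4/2 + 4*x^3/3 + x^2/2


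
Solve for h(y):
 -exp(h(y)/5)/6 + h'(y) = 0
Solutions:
 h(y) = 5*log(-1/(C1 + y)) + 5*log(30)


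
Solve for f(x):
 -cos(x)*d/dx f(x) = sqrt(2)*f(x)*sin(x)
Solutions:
 f(x) = C1*cos(x)^(sqrt(2))


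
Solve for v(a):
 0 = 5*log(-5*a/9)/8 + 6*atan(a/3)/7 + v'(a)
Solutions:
 v(a) = C1 - 5*a*log(-a)/8 - 6*a*atan(a/3)/7 - 5*a*log(5)/8 + 5*a/8 + 5*a*log(3)/4 + 9*log(a^2 + 9)/7


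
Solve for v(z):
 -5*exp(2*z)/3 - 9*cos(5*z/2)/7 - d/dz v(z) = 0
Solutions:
 v(z) = C1 - 5*exp(2*z)/6 - 18*sin(5*z/2)/35


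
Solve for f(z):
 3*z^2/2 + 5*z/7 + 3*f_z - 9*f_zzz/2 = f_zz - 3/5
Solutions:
 f(z) = C1 + C2*exp(z*(-1 + sqrt(55))/9) + C3*exp(-z*(1 + sqrt(55))/9) - z^3/6 - 2*z^2/7 - 397*z/210


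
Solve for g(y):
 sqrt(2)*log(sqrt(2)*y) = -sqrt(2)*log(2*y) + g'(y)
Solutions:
 g(y) = C1 + 2*sqrt(2)*y*log(y) - 2*sqrt(2)*y + 3*sqrt(2)*y*log(2)/2


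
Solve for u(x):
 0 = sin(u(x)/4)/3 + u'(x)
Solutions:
 x/3 + 2*log(cos(u(x)/4) - 1) - 2*log(cos(u(x)/4) + 1) = C1


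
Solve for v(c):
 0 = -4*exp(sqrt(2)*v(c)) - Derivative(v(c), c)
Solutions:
 v(c) = sqrt(2)*(2*log(1/(C1 + 4*c)) - log(2))/4


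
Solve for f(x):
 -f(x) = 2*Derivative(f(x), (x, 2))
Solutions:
 f(x) = C1*sin(sqrt(2)*x/2) + C2*cos(sqrt(2)*x/2)


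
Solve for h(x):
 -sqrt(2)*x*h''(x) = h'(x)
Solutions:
 h(x) = C1 + C2*x^(1 - sqrt(2)/2)


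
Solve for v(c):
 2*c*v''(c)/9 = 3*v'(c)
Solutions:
 v(c) = C1 + C2*c^(29/2)


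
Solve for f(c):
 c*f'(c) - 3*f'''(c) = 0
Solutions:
 f(c) = C1 + Integral(C2*airyai(3^(2/3)*c/3) + C3*airybi(3^(2/3)*c/3), c)


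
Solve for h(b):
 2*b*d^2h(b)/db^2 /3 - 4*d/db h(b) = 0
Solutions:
 h(b) = C1 + C2*b^7


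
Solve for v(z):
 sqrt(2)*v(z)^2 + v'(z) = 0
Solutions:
 v(z) = 1/(C1 + sqrt(2)*z)


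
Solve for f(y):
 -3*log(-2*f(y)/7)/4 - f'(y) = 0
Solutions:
 4*Integral(1/(log(-_y) - log(7) + log(2)), (_y, f(y)))/3 = C1 - y


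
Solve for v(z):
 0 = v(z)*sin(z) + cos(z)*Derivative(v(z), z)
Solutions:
 v(z) = C1*cos(z)


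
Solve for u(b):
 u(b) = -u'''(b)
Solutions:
 u(b) = C3*exp(-b) + (C1*sin(sqrt(3)*b/2) + C2*cos(sqrt(3)*b/2))*exp(b/2)


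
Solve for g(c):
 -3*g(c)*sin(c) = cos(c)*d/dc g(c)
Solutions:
 g(c) = C1*cos(c)^3


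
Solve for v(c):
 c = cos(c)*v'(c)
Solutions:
 v(c) = C1 + Integral(c/cos(c), c)


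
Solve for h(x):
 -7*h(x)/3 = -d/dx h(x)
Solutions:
 h(x) = C1*exp(7*x/3)


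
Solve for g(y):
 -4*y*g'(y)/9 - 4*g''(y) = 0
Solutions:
 g(y) = C1 + C2*erf(sqrt(2)*y/6)


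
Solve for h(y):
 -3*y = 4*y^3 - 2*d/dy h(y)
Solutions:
 h(y) = C1 + y^4/2 + 3*y^2/4


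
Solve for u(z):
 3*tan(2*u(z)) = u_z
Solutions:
 u(z) = -asin(C1*exp(6*z))/2 + pi/2
 u(z) = asin(C1*exp(6*z))/2


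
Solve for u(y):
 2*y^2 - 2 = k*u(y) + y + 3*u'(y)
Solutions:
 u(y) = C1*exp(-k*y/3) + 2*y^2/k - y/k - 2/k - 12*y/k^2 + 3/k^2 + 36/k^3


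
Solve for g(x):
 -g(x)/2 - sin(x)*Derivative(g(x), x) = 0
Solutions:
 g(x) = C1*(cos(x) + 1)^(1/4)/(cos(x) - 1)^(1/4)


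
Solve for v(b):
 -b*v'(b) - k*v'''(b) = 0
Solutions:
 v(b) = C1 + Integral(C2*airyai(b*(-1/k)^(1/3)) + C3*airybi(b*(-1/k)^(1/3)), b)


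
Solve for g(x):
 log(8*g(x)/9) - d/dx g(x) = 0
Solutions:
 -Integral(1/(log(_y) - 2*log(3) + 3*log(2)), (_y, g(x))) = C1 - x


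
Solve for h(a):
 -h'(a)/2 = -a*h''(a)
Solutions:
 h(a) = C1 + C2*a^(3/2)


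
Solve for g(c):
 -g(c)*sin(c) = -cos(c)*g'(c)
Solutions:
 g(c) = C1/cos(c)


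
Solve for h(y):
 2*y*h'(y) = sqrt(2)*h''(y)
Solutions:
 h(y) = C1 + C2*erfi(2^(3/4)*y/2)


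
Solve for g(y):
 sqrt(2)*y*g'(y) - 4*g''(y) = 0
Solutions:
 g(y) = C1 + C2*erfi(2^(3/4)*y/4)


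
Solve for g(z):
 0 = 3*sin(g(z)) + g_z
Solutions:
 g(z) = -acos((-C1 - exp(6*z))/(C1 - exp(6*z))) + 2*pi
 g(z) = acos((-C1 - exp(6*z))/(C1 - exp(6*z)))


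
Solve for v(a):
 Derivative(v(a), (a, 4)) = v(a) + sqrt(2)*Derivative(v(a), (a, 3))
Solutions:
 v(a) = C1*exp(a*(-sqrt(6)*sqrt(-8*3^(2/3)/(-9 + sqrt(273))^(1/3) + 3 + 2*3^(1/3)*(-9 + sqrt(273))^(1/3)) + 3*sqrt(2))/12)*sin(a*sqrt(-4*3^(2/3)/(3*(-9 + sqrt(273))^(1/3)) - 1 + 3^(1/3)*(-9 + sqrt(273))^(1/3)/3 + sqrt(3)/sqrt(-8*3^(2/3)/(-9 + sqrt(273))^(1/3) + 3 + 2*3^(1/3)*(-9 + sqrt(273))^(1/3)))/2) + C2*exp(a*(-sqrt(6)*sqrt(-8*3^(2/3)/(-9 + sqrt(273))^(1/3) + 3 + 2*3^(1/3)*(-9 + sqrt(273))^(1/3)) + 3*sqrt(2))/12)*cos(a*sqrt(-4*3^(2/3)/(3*(-9 + sqrt(273))^(1/3)) - 1 + 3^(1/3)*(-9 + sqrt(273))^(1/3)/3 + sqrt(3)/sqrt(-8*3^(2/3)/(-9 + sqrt(273))^(1/3) + 3 + 2*3^(1/3)*(-9 + sqrt(273))^(1/3)))/2) + C3*exp(a*(sqrt(6)*sqrt(-8*3^(2/3)/(-9 + sqrt(273))^(1/3) + 3 + 2*3^(1/3)*(-9 + sqrt(273))^(1/3)) + 3*sqrt(2) + 6*sqrt(-3^(1/3)*(-9 + sqrt(273))^(1/3)/3 + 1 + 4*3^(2/3)/(3*(-9 + sqrt(273))^(1/3)) + sqrt(3)/sqrt(-8*3^(2/3)/(-9 + sqrt(273))^(1/3) + 3 + 2*3^(1/3)*(-9 + sqrt(273))^(1/3))))/12) + C4*exp(a*(-6*sqrt(-3^(1/3)*(-9 + sqrt(273))^(1/3)/3 + 1 + 4*3^(2/3)/(3*(-9 + sqrt(273))^(1/3)) + sqrt(3)/sqrt(-8*3^(2/3)/(-9 + sqrt(273))^(1/3) + 3 + 2*3^(1/3)*(-9 + sqrt(273))^(1/3))) + sqrt(6)*sqrt(-8*3^(2/3)/(-9 + sqrt(273))^(1/3) + 3 + 2*3^(1/3)*(-9 + sqrt(273))^(1/3)) + 3*sqrt(2))/12)


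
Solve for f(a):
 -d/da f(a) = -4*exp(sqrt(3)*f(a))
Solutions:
 f(a) = sqrt(3)*(2*log(-1/(C1 + 4*a)) - log(3))/6


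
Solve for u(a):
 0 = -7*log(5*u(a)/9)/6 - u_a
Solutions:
 -6*Integral(1/(-log(_y) - log(5) + 2*log(3)), (_y, u(a)))/7 = C1 - a


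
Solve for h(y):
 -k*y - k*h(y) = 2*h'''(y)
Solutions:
 h(y) = C1*exp(2^(2/3)*y*(-k)^(1/3)/2) + C2*exp(2^(2/3)*y*(-k)^(1/3)*(-1 + sqrt(3)*I)/4) + C3*exp(-2^(2/3)*y*(-k)^(1/3)*(1 + sqrt(3)*I)/4) - y


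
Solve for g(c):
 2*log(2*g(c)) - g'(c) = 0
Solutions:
 -Integral(1/(log(_y) + log(2)), (_y, g(c)))/2 = C1 - c


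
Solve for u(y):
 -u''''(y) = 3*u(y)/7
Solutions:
 u(y) = (C1*sin(sqrt(2)*3^(1/4)*7^(3/4)*y/14) + C2*cos(sqrt(2)*3^(1/4)*7^(3/4)*y/14))*exp(-sqrt(2)*3^(1/4)*7^(3/4)*y/14) + (C3*sin(sqrt(2)*3^(1/4)*7^(3/4)*y/14) + C4*cos(sqrt(2)*3^(1/4)*7^(3/4)*y/14))*exp(sqrt(2)*3^(1/4)*7^(3/4)*y/14)


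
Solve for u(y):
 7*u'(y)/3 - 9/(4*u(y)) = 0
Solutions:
 u(y) = -sqrt(C1 + 378*y)/14
 u(y) = sqrt(C1 + 378*y)/14


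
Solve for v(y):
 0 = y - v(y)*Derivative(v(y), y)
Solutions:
 v(y) = -sqrt(C1 + y^2)
 v(y) = sqrt(C1 + y^2)


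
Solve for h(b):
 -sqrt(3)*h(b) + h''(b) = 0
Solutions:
 h(b) = C1*exp(-3^(1/4)*b) + C2*exp(3^(1/4)*b)


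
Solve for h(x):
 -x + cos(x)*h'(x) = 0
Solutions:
 h(x) = C1 + Integral(x/cos(x), x)


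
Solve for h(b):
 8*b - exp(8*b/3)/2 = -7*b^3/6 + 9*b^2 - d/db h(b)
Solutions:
 h(b) = C1 - 7*b^4/24 + 3*b^3 - 4*b^2 + 3*exp(8*b/3)/16


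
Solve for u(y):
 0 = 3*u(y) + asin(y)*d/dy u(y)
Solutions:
 u(y) = C1*exp(-3*Integral(1/asin(y), y))


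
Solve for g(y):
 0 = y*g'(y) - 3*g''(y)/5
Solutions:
 g(y) = C1 + C2*erfi(sqrt(30)*y/6)


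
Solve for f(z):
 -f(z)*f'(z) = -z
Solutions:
 f(z) = -sqrt(C1 + z^2)
 f(z) = sqrt(C1 + z^2)


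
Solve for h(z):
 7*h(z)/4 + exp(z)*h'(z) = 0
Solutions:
 h(z) = C1*exp(7*exp(-z)/4)


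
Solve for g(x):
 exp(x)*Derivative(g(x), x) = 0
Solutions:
 g(x) = C1


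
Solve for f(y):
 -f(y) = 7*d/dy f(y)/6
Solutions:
 f(y) = C1*exp(-6*y/7)


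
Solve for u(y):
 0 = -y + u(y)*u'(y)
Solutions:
 u(y) = -sqrt(C1 + y^2)
 u(y) = sqrt(C1 + y^2)


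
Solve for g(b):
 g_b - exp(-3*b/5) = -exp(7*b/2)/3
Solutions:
 g(b) = C1 - 2*exp(7*b/2)/21 - 5*exp(-3*b/5)/3


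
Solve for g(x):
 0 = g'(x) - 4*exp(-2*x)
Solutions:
 g(x) = C1 - 2*exp(-2*x)


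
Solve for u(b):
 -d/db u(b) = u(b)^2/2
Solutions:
 u(b) = 2/(C1 + b)


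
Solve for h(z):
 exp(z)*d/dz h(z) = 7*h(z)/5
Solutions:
 h(z) = C1*exp(-7*exp(-z)/5)


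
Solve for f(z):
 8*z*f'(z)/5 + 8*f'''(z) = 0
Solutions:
 f(z) = C1 + Integral(C2*airyai(-5^(2/3)*z/5) + C3*airybi(-5^(2/3)*z/5), z)


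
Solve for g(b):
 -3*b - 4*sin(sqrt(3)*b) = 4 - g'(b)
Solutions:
 g(b) = C1 + 3*b^2/2 + 4*b - 4*sqrt(3)*cos(sqrt(3)*b)/3


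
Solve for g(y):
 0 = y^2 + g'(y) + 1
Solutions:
 g(y) = C1 - y^3/3 - y


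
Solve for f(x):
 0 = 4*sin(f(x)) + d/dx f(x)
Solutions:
 f(x) = -acos((-C1 - exp(8*x))/(C1 - exp(8*x))) + 2*pi
 f(x) = acos((-C1 - exp(8*x))/(C1 - exp(8*x)))


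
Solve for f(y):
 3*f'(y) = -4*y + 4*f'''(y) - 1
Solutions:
 f(y) = C1 + C2*exp(-sqrt(3)*y/2) + C3*exp(sqrt(3)*y/2) - 2*y^2/3 - y/3


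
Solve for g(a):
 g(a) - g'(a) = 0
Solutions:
 g(a) = C1*exp(a)


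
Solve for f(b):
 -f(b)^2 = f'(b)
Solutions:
 f(b) = 1/(C1 + b)


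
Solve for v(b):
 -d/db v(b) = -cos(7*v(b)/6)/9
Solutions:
 -b/9 - 3*log(sin(7*v(b)/6) - 1)/7 + 3*log(sin(7*v(b)/6) + 1)/7 = C1


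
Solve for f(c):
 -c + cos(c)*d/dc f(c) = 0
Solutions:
 f(c) = C1 + Integral(c/cos(c), c)


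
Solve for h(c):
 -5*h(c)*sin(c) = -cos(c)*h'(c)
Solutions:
 h(c) = C1/cos(c)^5


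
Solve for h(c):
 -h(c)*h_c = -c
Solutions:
 h(c) = -sqrt(C1 + c^2)
 h(c) = sqrt(C1 + c^2)


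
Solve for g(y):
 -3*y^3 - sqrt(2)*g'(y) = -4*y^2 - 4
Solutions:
 g(y) = C1 - 3*sqrt(2)*y^4/8 + 2*sqrt(2)*y^3/3 + 2*sqrt(2)*y


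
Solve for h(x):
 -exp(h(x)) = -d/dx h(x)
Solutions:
 h(x) = log(-1/(C1 + x))


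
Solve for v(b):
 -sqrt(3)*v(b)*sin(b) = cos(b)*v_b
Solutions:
 v(b) = C1*cos(b)^(sqrt(3))


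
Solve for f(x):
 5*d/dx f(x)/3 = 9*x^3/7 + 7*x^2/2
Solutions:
 f(x) = C1 + 27*x^4/140 + 7*x^3/10


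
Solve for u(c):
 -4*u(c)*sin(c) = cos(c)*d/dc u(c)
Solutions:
 u(c) = C1*cos(c)^4


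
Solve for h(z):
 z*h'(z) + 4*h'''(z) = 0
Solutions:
 h(z) = C1 + Integral(C2*airyai(-2^(1/3)*z/2) + C3*airybi(-2^(1/3)*z/2), z)


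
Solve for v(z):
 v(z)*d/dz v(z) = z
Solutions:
 v(z) = -sqrt(C1 + z^2)
 v(z) = sqrt(C1 + z^2)


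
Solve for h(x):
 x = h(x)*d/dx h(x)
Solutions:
 h(x) = -sqrt(C1 + x^2)
 h(x) = sqrt(C1 + x^2)


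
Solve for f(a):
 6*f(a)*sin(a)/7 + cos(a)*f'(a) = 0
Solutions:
 f(a) = C1*cos(a)^(6/7)


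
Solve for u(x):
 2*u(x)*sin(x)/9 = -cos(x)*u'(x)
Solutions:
 u(x) = C1*cos(x)^(2/9)


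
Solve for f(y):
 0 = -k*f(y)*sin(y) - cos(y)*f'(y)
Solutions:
 f(y) = C1*exp(k*log(cos(y)))


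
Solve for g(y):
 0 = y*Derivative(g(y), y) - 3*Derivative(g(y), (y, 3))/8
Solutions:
 g(y) = C1 + Integral(C2*airyai(2*3^(2/3)*y/3) + C3*airybi(2*3^(2/3)*y/3), y)


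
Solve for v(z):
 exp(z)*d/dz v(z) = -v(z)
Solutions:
 v(z) = C1*exp(exp(-z))


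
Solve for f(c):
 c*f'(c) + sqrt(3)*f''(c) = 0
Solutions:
 f(c) = C1 + C2*erf(sqrt(2)*3^(3/4)*c/6)
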